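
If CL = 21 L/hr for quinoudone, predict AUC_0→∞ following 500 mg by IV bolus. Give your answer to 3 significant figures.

AUC_0→∞ = Dose_iv / CL
        = 500 / 21 = 23.8095 mg/L·hr

AUC = 23.8 mg/L·hr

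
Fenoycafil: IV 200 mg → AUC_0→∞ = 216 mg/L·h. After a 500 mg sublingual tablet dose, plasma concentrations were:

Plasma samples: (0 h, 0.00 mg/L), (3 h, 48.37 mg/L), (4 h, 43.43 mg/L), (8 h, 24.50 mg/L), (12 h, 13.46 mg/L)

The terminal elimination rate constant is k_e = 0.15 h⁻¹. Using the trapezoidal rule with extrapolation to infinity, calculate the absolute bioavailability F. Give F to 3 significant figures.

F = 0.778

Trapezoidal AUC_0→12 (sublingual tablet):
  [0→3]: (0.00+48.37)/2 × 3 = 72.555
  [3→4]: (48.37+43.43)/2 × 1 = 45.9
  [4→8]: (43.43+24.50)/2 × 4 = 135.86
  [8→12]: (24.50+13.46)/2 × 4 = 75.92
  Sum = 330.235 mg/L·h
Tail: C_last/k_e = 13.46/0.15 = 89.733
AUC_0→∞ (sublingual tablet) = 330.235 + 89.733 = 419.968 mg/L·h
F = (AUC_ev/D_ev)/(AUC_iv/D_iv) = (419.968/500)/(216/200) = 0.839936/1.08 = 0.7777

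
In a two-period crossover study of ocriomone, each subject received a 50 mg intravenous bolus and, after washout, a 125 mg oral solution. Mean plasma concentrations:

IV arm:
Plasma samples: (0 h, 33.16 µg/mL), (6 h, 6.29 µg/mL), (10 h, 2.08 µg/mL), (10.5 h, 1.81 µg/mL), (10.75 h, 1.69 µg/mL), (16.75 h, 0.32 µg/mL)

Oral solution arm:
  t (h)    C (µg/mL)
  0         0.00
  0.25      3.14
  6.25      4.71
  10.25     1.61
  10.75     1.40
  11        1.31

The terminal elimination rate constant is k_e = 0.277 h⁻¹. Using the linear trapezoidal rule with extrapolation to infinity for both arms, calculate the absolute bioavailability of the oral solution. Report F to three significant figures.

F = 0.118

Trapezoidal AUC_0→16.75 (IV):
  [0→6]: (33.16+6.29)/2 × 6 = 118.35
  [6→10]: (6.29+2.08)/2 × 4 = 16.74
  [10→10.5]: (2.08+1.81)/2 × 0.5 = 0.9725
  [10.5→10.75]: (1.81+1.69)/2 × 0.25 = 0.4375
  [10.75→16.75]: (1.69+0.32)/2 × 6 = 6.03
  Sum = 142.53 µg/mL·h
IV tail: 0.32/0.277 = 1.155; AUC_iv,0→∞ = 142.53 + 1.155 = 143.685 µg/mL·h
Trapezoidal AUC_0→11 (oral solution):
  [0→0.25]: (0.00+3.14)/2 × 0.25 = 0.3925
  [0.25→6.25]: (3.14+4.71)/2 × 6 = 23.55
  [6.25→10.25]: (4.71+1.61)/2 × 4 = 12.64
  [10.25→10.75]: (1.61+1.40)/2 × 0.5 = 0.7525
  [10.75→11]: (1.40+1.31)/2 × 0.25 = 0.33875
  Sum = 37.67375 µg/mL·h
oral solution tail: 1.31/0.277 = 4.729; AUC_ev,0→∞ = 37.67375 + 4.729 = 42.40275 µg/mL·h
F = (AUC_ev/D_ev)/(AUC_iv/D_iv) = (42.40275/125)/(143.685/50) = 0.339222/2.8737 = 0.1180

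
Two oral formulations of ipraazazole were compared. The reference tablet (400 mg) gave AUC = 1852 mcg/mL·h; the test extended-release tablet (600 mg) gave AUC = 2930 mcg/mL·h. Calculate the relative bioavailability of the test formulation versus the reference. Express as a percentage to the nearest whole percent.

F_rel = 105%

F_rel = (AUC_test/D_test) / (AUC_ref/D_ref)
      = (2930/600) / (1852/400)
      = 4.88333 / 4.63 = 1.0547 = 105.47%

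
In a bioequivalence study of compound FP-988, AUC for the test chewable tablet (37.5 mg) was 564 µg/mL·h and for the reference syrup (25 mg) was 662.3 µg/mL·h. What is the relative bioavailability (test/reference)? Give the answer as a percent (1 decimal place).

F_rel = (AUC_test/D_test) / (AUC_ref/D_ref)
      = (564/37.5) / (662.3/25)
      = 15.04 / 26.492 = 0.5677 = 56.77%

F_rel = 56.8%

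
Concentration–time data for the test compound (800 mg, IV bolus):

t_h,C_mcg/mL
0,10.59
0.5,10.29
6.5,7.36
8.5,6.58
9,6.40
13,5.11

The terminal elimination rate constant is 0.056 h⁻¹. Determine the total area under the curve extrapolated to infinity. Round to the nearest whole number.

AUC = 190 mcg/mL·h

Trapezoidal AUC_0→13:
  [0→0.5]: (10.59+10.29)/2 × 0.5 = 5.22
  [0.5→6.5]: (10.29+7.36)/2 × 6 = 52.95
  [6.5→8.5]: (7.36+6.58)/2 × 2 = 13.94
  [8.5→9]: (6.58+6.40)/2 × 0.5 = 3.245
  [9→13]: (6.40+5.11)/2 × 4 = 23.02
  Sum = 98.375 mcg/mL·h
Extrapolated tail: C_last / k_e = 5.11 / 0.056 = 91.250
AUC_0→∞ = 98.375 + 91.250 = 189.625 mcg/mL·h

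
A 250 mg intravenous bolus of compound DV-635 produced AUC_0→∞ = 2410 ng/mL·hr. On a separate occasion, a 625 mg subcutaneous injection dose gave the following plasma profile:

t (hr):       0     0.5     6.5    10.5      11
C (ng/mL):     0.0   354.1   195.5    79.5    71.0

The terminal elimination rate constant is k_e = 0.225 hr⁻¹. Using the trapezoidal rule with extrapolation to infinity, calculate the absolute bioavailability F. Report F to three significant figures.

Trapezoidal AUC_0→11 (subcutaneous injection):
  [0→0.5]: (0.0+354.1)/2 × 0.5 = 88.525
  [0.5→6.5]: (354.1+195.5)/2 × 6 = 1648.8
  [6.5→10.5]: (195.5+79.5)/2 × 4 = 550.0
  [10.5→11]: (79.5+71.0)/2 × 0.5 = 37.625
  Sum = 2324.95 ng/mL·hr
Tail: C_last/k_e = 71.0/0.225 = 315.556
AUC_0→∞ (subcutaneous injection) = 2324.95 + 315.556 = 2640.506 ng/mL·hr
F = (AUC_ev/D_ev)/(AUC_iv/D_iv) = (2640.506/625)/(2410/250) = 4.2248096/9.64 = 0.4383

F = 0.438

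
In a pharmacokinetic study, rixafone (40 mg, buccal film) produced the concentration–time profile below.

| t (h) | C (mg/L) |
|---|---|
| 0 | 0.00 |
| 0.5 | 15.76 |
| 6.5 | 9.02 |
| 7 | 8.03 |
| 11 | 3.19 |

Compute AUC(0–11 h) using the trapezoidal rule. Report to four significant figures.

Trapezoidal AUC_0→11:
  [0→0.5]: (0.00+15.76)/2 × 0.5 = 3.94
  [0.5→6.5]: (15.76+9.02)/2 × 6 = 74.34
  [6.5→7]: (9.02+8.03)/2 × 0.5 = 4.2625
  [7→11]: (8.03+3.19)/2 × 4 = 22.44
  Sum = 104.9825 mg/L·h

AUC = 105.0 mg/L·h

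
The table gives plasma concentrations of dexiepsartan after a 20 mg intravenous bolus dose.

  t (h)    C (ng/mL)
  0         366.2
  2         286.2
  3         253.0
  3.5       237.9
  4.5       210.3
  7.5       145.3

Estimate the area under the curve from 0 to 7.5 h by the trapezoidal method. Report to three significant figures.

Trapezoidal AUC_0→7.5:
  [0→2]: (366.2+286.2)/2 × 2 = 652.4
  [2→3]: (286.2+253.0)/2 × 1 = 269.6
  [3→3.5]: (253.0+237.9)/2 × 0.5 = 122.725
  [3.5→4.5]: (237.9+210.3)/2 × 1 = 224.1
  [4.5→7.5]: (210.3+145.3)/2 × 3 = 533.4
  Sum = 1802.225 ng/mL·h

AUC = 1800 ng/mL·h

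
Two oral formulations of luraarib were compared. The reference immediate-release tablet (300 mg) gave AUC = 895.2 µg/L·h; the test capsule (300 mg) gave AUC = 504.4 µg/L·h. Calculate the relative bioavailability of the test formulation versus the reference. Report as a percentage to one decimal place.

F_rel = 56.3%

F_rel = (AUC_test/D_test) / (AUC_ref/D_ref)
      = (504.4/300) / (895.2/300)
      = 1.68133 / 2.984 = 0.5634 = 56.34%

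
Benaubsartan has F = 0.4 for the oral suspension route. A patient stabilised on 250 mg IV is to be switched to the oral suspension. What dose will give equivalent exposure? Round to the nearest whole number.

For equal systemic exposure: F × D_ev = D_iv
D_ev = D_iv / F = 250 / 0.4 = 625 mg

D_oral = 625 mg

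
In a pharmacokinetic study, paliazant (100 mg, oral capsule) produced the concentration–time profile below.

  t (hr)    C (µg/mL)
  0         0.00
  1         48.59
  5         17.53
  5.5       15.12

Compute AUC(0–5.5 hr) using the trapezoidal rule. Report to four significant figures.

Trapezoidal AUC_0→5.5:
  [0→1]: (0.00+48.59)/2 × 1 = 24.295
  [1→5]: (48.59+17.53)/2 × 4 = 132.24
  [5→5.5]: (17.53+15.12)/2 × 0.5 = 8.1625
  Sum = 164.6975 µg/mL·hr

AUC = 164.7 µg/mL·hr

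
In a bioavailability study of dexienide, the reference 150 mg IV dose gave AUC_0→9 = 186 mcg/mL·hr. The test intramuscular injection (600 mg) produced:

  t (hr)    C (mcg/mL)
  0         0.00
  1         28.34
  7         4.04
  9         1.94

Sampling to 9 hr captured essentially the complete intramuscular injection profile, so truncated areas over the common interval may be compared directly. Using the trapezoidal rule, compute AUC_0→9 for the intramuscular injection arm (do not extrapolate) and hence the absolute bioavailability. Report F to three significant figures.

F = 0.158

Trapezoidal AUC_0→9 (intramuscular injection):
  [0→1]: (0.00+28.34)/2 × 1 = 14.17
  [1→7]: (28.34+4.04)/2 × 6 = 97.14
  [7→9]: (4.04+1.94)/2 × 2 = 5.98
  Sum = 117.29 mcg/mL·hr
F = (AUC_ev/D_ev)/(AUC_iv/D_iv) = (117.29/600)/(186/150) = 0.195483/1.24 = 0.1576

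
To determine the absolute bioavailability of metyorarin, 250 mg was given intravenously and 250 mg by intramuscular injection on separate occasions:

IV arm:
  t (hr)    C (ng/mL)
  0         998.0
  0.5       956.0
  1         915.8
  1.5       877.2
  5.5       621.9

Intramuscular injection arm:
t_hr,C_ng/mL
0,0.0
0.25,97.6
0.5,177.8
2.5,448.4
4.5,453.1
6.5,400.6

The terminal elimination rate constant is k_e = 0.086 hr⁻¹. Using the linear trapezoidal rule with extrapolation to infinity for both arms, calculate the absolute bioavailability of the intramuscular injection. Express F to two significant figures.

Trapezoidal AUC_0→5.5 (IV):
  [0→0.5]: (998.0+956.0)/2 × 0.5 = 488.5
  [0.5→1]: (956.0+915.8)/2 × 0.5 = 467.95
  [1→1.5]: (915.8+877.2)/2 × 0.5 = 448.25
  [1.5→5.5]: (877.2+621.9)/2 × 4 = 2998.2
  Sum = 4402.9 ng/mL·hr
IV tail: 621.9/0.086 = 7231.395; AUC_iv,0→∞ = 4402.9 + 7231.395 = 11634.295 ng/mL·hr
Trapezoidal AUC_0→6.5 (intramuscular injection):
  [0→0.25]: (0.0+97.6)/2 × 0.25 = 12.2
  [0.25→0.5]: (97.6+177.8)/2 × 0.25 = 34.425
  [0.5→2.5]: (177.8+448.4)/2 × 2 = 626.2
  [2.5→4.5]: (448.4+453.1)/2 × 2 = 901.5
  [4.5→6.5]: (453.1+400.6)/2 × 2 = 853.7
  Sum = 2428.025 ng/mL·hr
intramuscular injection tail: 400.6/0.086 = 4658.140; AUC_ev,0→∞ = 2428.025 + 4658.140 = 7086.165 ng/mL·hr
F = (AUC_ev/D_ev)/(AUC_iv/D_iv) = (7086.165/250)/(11634.295/250) = 28.34466/46.53718 = 0.6091

F = 0.61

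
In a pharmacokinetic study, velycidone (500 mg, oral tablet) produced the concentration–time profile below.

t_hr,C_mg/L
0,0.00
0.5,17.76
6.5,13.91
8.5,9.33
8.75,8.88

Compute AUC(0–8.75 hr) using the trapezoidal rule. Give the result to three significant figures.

Trapezoidal AUC_0→8.75:
  [0→0.5]: (0.00+17.76)/2 × 0.5 = 4.44
  [0.5→6.5]: (17.76+13.91)/2 × 6 = 95.01
  [6.5→8.5]: (13.91+9.33)/2 × 2 = 23.24
  [8.5→8.75]: (9.33+8.88)/2 × 0.25 = 2.27625
  Sum = 124.96625 mg/L·hr

AUC = 125 mg/L·hr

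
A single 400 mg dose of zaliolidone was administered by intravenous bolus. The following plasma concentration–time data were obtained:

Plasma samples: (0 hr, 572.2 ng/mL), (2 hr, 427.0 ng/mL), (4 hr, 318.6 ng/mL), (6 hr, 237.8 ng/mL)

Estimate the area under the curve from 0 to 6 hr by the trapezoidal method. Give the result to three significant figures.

Trapezoidal AUC_0→6:
  [0→2]: (572.2+427.0)/2 × 2 = 999.2
  [2→4]: (427.0+318.6)/2 × 2 = 745.6
  [4→6]: (318.6+237.8)/2 × 2 = 556.4
  Sum = 2301.2 ng/mL·hr

AUC = 2300 ng/mL·hr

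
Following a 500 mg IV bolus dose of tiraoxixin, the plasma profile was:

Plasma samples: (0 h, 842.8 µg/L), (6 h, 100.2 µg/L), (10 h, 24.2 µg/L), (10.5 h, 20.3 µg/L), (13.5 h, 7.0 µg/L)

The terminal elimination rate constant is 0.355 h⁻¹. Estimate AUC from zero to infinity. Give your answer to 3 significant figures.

AUC = 3150 µg/L·h

Trapezoidal AUC_0→13.5:
  [0→6]: (842.8+100.2)/2 × 6 = 2829.0
  [6→10]: (100.2+24.2)/2 × 4 = 248.8
  [10→10.5]: (24.2+20.3)/2 × 0.5 = 11.125
  [10.5→13.5]: (20.3+7.0)/2 × 3 = 40.95
  Sum = 3129.875 µg/L·h
Extrapolated tail: C_last / k_e = 7.0 / 0.355 = 19.718
AUC_0→∞ = 3129.875 + 19.718 = 3149.593 µg/L·h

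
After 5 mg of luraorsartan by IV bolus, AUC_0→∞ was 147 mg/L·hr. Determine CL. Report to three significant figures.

CL = 0.0340 L/hr

CL = Dose_iv / AUC_0→∞
   = 5 / 147 = 0.0340136 L/hr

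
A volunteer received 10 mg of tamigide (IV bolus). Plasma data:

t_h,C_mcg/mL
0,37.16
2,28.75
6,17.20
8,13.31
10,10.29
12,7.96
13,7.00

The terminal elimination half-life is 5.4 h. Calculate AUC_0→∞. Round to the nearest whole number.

Trapezoidal AUC_0→13:
  [0→2]: (37.16+28.75)/2 × 2 = 65.91
  [2→6]: (28.75+17.20)/2 × 4 = 91.9
  [6→8]: (17.20+13.31)/2 × 2 = 30.51
  [8→10]: (13.31+10.29)/2 × 2 = 23.6
  [10→12]: (10.29+7.96)/2 × 2 = 18.25
  [12→13]: (7.96+7.00)/2 × 1 = 7.48
  Sum = 237.65 mcg/mL·h
k_e = ln2 / t½ = 0.693147 / 5.4 = 0.1284 h^-1
Extrapolated tail: C_last / k_e = 7.00 / 0.1284 = 54.517
AUC_0→∞ = 237.65 + 54.517 = 292.167 mcg/mL·h

AUC = 292 mcg/mL·h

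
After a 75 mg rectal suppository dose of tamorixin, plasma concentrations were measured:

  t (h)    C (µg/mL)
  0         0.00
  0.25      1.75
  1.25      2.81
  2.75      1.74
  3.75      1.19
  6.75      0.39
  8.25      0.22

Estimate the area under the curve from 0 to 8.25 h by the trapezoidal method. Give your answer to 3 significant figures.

Trapezoidal AUC_0→8.25:
  [0→0.25]: (0.00+1.75)/2 × 0.25 = 0.21875
  [0.25→1.25]: (1.75+2.81)/2 × 1 = 2.28
  [1.25→2.75]: (2.81+1.74)/2 × 1.5 = 3.4125
  [2.75→3.75]: (1.74+1.19)/2 × 1 = 1.465
  [3.75→6.75]: (1.19+0.39)/2 × 3 = 2.37
  [6.75→8.25]: (0.39+0.22)/2 × 1.5 = 0.4575
  Sum = 10.20375 µg/mL·h

AUC = 10.2 µg/mL·h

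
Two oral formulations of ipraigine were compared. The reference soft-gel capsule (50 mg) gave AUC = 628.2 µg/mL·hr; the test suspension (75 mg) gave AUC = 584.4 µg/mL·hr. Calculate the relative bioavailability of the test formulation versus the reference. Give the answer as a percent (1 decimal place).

F_rel = (AUC_test/D_test) / (AUC_ref/D_ref)
      = (584.4/75) / (628.2/50)
      = 7.792 / 12.564 = 0.6202 = 62.02%

F_rel = 62.0%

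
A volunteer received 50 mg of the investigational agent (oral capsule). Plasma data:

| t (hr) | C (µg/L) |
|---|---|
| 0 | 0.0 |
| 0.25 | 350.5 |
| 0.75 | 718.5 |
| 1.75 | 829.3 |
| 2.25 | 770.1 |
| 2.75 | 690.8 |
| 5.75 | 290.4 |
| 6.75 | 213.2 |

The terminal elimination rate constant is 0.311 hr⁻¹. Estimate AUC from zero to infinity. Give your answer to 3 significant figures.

Trapezoidal AUC_0→6.75:
  [0→0.25]: (0.0+350.5)/2 × 0.25 = 43.8125
  [0.25→0.75]: (350.5+718.5)/2 × 0.5 = 267.25
  [0.75→1.75]: (718.5+829.3)/2 × 1 = 773.9
  [1.75→2.25]: (829.3+770.1)/2 × 0.5 = 399.85
  [2.25→2.75]: (770.1+690.8)/2 × 0.5 = 365.225
  [2.75→5.75]: (690.8+290.4)/2 × 3 = 1471.8
  [5.75→6.75]: (290.4+213.2)/2 × 1 = 251.8
  Sum = 3573.6375 µg/L·hr
Extrapolated tail: C_last / k_e = 213.2 / 0.311 = 685.531
AUC_0→∞ = 3573.6375 + 685.531 = 4259.1685 µg/L·hr

AUC = 4260 µg/L·hr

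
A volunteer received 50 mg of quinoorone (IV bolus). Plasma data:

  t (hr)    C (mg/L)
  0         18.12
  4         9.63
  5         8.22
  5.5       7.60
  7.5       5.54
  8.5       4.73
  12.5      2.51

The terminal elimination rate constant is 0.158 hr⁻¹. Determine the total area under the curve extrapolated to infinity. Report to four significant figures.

Trapezoidal AUC_0→12.5:
  [0→4]: (18.12+9.63)/2 × 4 = 55.5
  [4→5]: (9.63+8.22)/2 × 1 = 8.925
  [5→5.5]: (8.22+7.60)/2 × 0.5 = 3.955
  [5.5→7.5]: (7.60+5.54)/2 × 2 = 13.14
  [7.5→8.5]: (5.54+4.73)/2 × 1 = 5.135
  [8.5→12.5]: (4.73+2.51)/2 × 4 = 14.48
  Sum = 101.135 mg/L·hr
Extrapolated tail: C_last / k_e = 2.51 / 0.158 = 15.886
AUC_0→∞ = 101.135 + 15.886 = 117.021 mg/L·hr

AUC = 117.0 mg/L·hr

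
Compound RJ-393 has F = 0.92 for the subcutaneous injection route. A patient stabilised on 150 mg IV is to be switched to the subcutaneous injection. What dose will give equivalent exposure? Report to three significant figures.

For equal systemic exposure: F × D_ev = D_iv
D_ev = D_iv / F = 150 / 0.92 = 163.043 mg

D_subcutaneous = 163 mg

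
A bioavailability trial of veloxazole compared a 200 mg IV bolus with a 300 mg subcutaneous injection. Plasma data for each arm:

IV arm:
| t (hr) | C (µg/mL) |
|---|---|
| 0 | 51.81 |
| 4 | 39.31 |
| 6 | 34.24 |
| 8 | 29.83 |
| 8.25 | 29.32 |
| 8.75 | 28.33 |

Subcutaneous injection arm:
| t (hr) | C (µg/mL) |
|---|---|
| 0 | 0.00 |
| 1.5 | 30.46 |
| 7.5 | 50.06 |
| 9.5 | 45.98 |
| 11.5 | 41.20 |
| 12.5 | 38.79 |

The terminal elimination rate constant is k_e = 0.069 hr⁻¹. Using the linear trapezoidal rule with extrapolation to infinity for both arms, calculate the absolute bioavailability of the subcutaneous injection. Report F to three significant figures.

F = 0.930

Trapezoidal AUC_0→8.75 (IV):
  [0→4]: (51.81+39.31)/2 × 4 = 182.24
  [4→6]: (39.31+34.24)/2 × 2 = 73.55
  [6→8]: (34.24+29.83)/2 × 2 = 64.07
  [8→8.25]: (29.83+29.32)/2 × 0.25 = 7.39375
  [8.25→8.75]: (29.32+28.33)/2 × 0.5 = 14.4125
  Sum = 341.66625 µg/mL·hr
IV tail: 28.33/0.069 = 410.580; AUC_iv,0→∞ = 341.66625 + 410.580 = 752.24625 µg/mL·hr
Trapezoidal AUC_0→12.5 (subcutaneous injection):
  [0→1.5]: (0.00+30.46)/2 × 1.5 = 22.845
  [1.5→7.5]: (30.46+50.06)/2 × 6 = 241.56
  [7.5→9.5]: (50.06+45.98)/2 × 2 = 96.04
  [9.5→11.5]: (45.98+41.20)/2 × 2 = 87.18
  [11.5→12.5]: (41.20+38.79)/2 × 1 = 39.995
  Sum = 487.62 µg/mL·hr
subcutaneous injection tail: 38.79/0.069 = 562.174; AUC_ev,0→∞ = 487.62 + 562.174 = 1049.794 µg/mL·hr
F = (AUC_ev/D_ev)/(AUC_iv/D_iv) = (1049.794/300)/(752.24625/200) = 3.49931/3.76123 = 0.9304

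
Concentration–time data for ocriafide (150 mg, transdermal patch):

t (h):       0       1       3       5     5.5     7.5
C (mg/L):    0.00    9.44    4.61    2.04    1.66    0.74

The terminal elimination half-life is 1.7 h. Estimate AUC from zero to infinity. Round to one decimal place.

AUC = 30.6 mg/L·h

Trapezoidal AUC_0→7.5:
  [0→1]: (0.00+9.44)/2 × 1 = 4.72
  [1→3]: (9.44+4.61)/2 × 2 = 14.05
  [3→5]: (4.61+2.04)/2 × 2 = 6.65
  [5→5.5]: (2.04+1.66)/2 × 0.5 = 0.925
  [5.5→7.5]: (1.66+0.74)/2 × 2 = 2.4
  Sum = 28.745 mg/L·h
k_e = ln2 / t½ = 0.693147 / 1.7 = 0.4077 h^-1
Extrapolated tail: C_last / k_e = 0.74 / 0.4077 = 1.815
AUC_0→∞ = 28.745 + 1.815 = 30.56 mg/L·h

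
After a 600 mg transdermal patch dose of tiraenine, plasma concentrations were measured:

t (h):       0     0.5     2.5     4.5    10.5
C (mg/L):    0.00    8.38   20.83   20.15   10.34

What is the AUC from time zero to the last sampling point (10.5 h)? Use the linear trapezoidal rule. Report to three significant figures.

Trapezoidal AUC_0→10.5:
  [0→0.5]: (0.00+8.38)/2 × 0.5 = 2.095
  [0.5→2.5]: (8.38+20.83)/2 × 2 = 29.21
  [2.5→4.5]: (20.83+20.15)/2 × 2 = 40.98
  [4.5→10.5]: (20.15+10.34)/2 × 6 = 91.47
  Sum = 163.755 mg/L·h

AUC = 164 mg/L·h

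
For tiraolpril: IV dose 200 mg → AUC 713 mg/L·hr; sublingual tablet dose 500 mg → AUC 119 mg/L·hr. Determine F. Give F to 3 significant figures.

F = 0.0668

F = (AUC_ev / D_ev) / (AUC_iv / D_iv)
  = (119/500) / (713/200)
  = 0.238 / 3.565 = 0.0668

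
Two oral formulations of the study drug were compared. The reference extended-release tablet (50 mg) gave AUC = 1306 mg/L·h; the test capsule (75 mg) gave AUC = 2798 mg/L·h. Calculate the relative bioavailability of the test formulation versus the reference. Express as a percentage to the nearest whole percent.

F_rel = (AUC_test/D_test) / (AUC_ref/D_ref)
      = (2798/75) / (1306/50)
      = 37.3067 / 26.12 = 1.4283 = 142.83%

F_rel = 143%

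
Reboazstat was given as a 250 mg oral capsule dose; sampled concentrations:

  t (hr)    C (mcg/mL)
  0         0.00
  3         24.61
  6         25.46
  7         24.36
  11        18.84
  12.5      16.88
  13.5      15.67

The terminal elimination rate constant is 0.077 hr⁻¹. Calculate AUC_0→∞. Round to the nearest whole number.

AUC = 470 mcg/mL·hr

Trapezoidal AUC_0→13.5:
  [0→3]: (0.00+24.61)/2 × 3 = 36.915
  [3→6]: (24.61+25.46)/2 × 3 = 75.105
  [6→7]: (25.46+24.36)/2 × 1 = 24.91
  [7→11]: (24.36+18.84)/2 × 4 = 86.4
  [11→12.5]: (18.84+16.88)/2 × 1.5 = 26.79
  [12.5→13.5]: (16.88+15.67)/2 × 1 = 16.275
  Sum = 266.395 mcg/mL·hr
Extrapolated tail: C_last / k_e = 15.67 / 0.077 = 203.506
AUC_0→∞ = 266.395 + 203.506 = 469.901 mcg/mL·hr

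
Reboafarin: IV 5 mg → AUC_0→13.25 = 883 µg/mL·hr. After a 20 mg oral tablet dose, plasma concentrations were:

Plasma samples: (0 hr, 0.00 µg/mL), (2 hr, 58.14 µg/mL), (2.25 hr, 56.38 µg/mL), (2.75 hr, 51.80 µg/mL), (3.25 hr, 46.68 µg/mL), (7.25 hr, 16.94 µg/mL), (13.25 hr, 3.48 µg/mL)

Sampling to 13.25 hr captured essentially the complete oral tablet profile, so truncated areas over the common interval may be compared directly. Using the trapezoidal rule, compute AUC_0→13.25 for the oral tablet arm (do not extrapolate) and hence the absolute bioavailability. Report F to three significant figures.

F = 0.0885

Trapezoidal AUC_0→13.25 (oral tablet):
  [0→2]: (0.00+58.14)/2 × 2 = 58.14
  [2→2.25]: (58.14+56.38)/2 × 0.25 = 14.315
  [2.25→2.75]: (56.38+51.80)/2 × 0.5 = 27.045
  [2.75→3.25]: (51.80+46.68)/2 × 0.5 = 24.62
  [3.25→7.25]: (46.68+16.94)/2 × 4 = 127.24
  [7.25→13.25]: (16.94+3.48)/2 × 6 = 61.26
  Sum = 312.62 µg/mL·hr
F = (AUC_ev/D_ev)/(AUC_iv/D_iv) = (312.62/20)/(883/5) = 15.631/176.6 = 0.0885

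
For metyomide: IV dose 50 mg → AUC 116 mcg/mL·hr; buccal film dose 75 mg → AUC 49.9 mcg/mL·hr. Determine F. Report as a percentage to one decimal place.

F = (AUC_ev / D_ev) / (AUC_iv / D_iv)
  = (49.9/75) / (116/50)
  = 0.665333 / 2.32 = 0.2868
  = 28.68%

F = 28.7%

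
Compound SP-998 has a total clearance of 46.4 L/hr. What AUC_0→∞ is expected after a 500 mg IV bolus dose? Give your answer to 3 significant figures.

AUC = 10.8 mg/L·hr

AUC_0→∞ = Dose_iv / CL
        = 500 / 46.4 = 10.7759 mg/L·hr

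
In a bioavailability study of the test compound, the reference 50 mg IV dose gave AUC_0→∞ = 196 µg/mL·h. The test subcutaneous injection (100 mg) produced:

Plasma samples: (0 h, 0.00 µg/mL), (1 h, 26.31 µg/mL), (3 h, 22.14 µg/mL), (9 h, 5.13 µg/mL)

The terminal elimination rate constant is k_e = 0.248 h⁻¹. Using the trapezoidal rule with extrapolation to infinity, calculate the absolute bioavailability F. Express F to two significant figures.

Trapezoidal AUC_0→9 (subcutaneous injection):
  [0→1]: (0.00+26.31)/2 × 1 = 13.155
  [1→3]: (26.31+22.14)/2 × 2 = 48.45
  [3→9]: (22.14+5.13)/2 × 6 = 81.81
  Sum = 143.415 µg/mL·h
Tail: C_last/k_e = 5.13/0.248 = 20.685
AUC_0→∞ (subcutaneous injection) = 143.415 + 20.685 = 164.1 µg/mL·h
F = (AUC_ev/D_ev)/(AUC_iv/D_iv) = (164.1/100)/(196/50) = 1.641/3.92 = 0.4186

F = 0.42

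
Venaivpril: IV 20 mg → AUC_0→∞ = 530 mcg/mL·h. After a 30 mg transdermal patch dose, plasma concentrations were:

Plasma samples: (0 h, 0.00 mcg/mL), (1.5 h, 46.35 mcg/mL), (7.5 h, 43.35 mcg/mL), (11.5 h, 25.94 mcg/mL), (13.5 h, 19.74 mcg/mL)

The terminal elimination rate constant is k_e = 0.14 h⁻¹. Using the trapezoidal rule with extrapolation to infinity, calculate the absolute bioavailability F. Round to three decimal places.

Trapezoidal AUC_0→13.5 (transdermal patch):
  [0→1.5]: (0.00+46.35)/2 × 1.5 = 34.7625
  [1.5→7.5]: (46.35+43.35)/2 × 6 = 269.1
  [7.5→11.5]: (43.35+25.94)/2 × 4 = 138.58
  [11.5→13.5]: (25.94+19.74)/2 × 2 = 45.68
  Sum = 488.1225 mcg/mL·h
Tail: C_last/k_e = 19.74/0.14 = 141.000
AUC_0→∞ (transdermal patch) = 488.1225 + 141.000 = 629.1225 mcg/mL·h
F = (AUC_ev/D_ev)/(AUC_iv/D_iv) = (629.1225/30)/(530/20) = 20.97075/26.5 = 0.7913

F = 0.791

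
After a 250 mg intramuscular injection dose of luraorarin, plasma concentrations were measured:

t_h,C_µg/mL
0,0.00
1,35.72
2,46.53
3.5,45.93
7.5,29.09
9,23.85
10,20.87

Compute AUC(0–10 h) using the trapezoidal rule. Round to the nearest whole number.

Trapezoidal AUC_0→10:
  [0→1]: (0.00+35.72)/2 × 1 = 17.86
  [1→2]: (35.72+46.53)/2 × 1 = 41.125
  [2→3.5]: (46.53+45.93)/2 × 1.5 = 69.345
  [3.5→7.5]: (45.93+29.09)/2 × 4 = 150.04
  [7.5→9]: (29.09+23.85)/2 × 1.5 = 39.705
  [9→10]: (23.85+20.87)/2 × 1 = 22.36
  Sum = 340.435 µg/mL·h

AUC = 340 µg/mL·h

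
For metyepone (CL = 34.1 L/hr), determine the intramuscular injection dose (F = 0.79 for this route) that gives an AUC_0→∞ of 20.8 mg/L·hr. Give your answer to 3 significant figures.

Dose = 898 mg

Dose = CL × AUC_0→∞ / F
     = 34.1 × 20.8 / 0.79 = 897.823 mg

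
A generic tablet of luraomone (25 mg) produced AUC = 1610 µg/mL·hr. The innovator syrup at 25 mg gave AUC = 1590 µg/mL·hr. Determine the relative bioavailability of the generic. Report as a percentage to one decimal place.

F_rel = (AUC_test/D_test) / (AUC_ref/D_ref)
      = (1610/25) / (1590/25)
      = 64.4 / 63.6 = 1.0126 = 101.26%

F_rel = 101.3%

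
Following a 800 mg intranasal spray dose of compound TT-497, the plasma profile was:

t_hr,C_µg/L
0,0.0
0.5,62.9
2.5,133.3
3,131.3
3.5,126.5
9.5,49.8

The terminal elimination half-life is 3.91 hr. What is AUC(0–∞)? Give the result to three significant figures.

Trapezoidal AUC_0→9.5:
  [0→0.5]: (0.0+62.9)/2 × 0.5 = 15.725
  [0.5→2.5]: (62.9+133.3)/2 × 2 = 196.2
  [2.5→3]: (133.3+131.3)/2 × 0.5 = 66.15
  [3→3.5]: (131.3+126.5)/2 × 0.5 = 64.45
  [3.5→9.5]: (126.5+49.8)/2 × 6 = 528.9
  Sum = 871.425 µg/L·hr
k_e = ln2 / t½ = 0.693147 / 3.91 = 0.1773 hr^-1
Extrapolated tail: C_last / k_e = 49.8 / 0.1773 = 280.880
AUC_0→∞ = 871.425 + 280.880 = 1152.305 µg/L·hr

AUC = 1150 µg/L·hr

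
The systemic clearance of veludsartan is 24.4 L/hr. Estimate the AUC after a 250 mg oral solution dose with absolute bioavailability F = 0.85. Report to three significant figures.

AUC_0→∞ = F × Dose / CL
        = 0.85 × 250 / 24.4 = 8.70902 mg/L·hr

AUC = 8.71 mg/L·hr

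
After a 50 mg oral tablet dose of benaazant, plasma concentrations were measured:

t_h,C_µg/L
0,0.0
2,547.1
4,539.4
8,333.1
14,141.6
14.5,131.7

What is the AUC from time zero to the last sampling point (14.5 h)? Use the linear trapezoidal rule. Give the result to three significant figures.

AUC = 4870 µg/L·h

Trapezoidal AUC_0→14.5:
  [0→2]: (0.0+547.1)/2 × 2 = 547.1
  [2→4]: (547.1+539.4)/2 × 2 = 1086.5
  [4→8]: (539.4+333.1)/2 × 4 = 1745.0
  [8→14]: (333.1+141.6)/2 × 6 = 1424.1
  [14→14.5]: (141.6+131.7)/2 × 0.5 = 68.325
  Sum = 4871.025 µg/L·h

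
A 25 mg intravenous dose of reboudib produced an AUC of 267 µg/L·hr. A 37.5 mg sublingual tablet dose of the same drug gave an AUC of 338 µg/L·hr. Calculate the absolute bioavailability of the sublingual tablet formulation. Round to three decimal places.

F = 0.844

F = (AUC_ev / D_ev) / (AUC_iv / D_iv)
  = (338/37.5) / (267/25)
  = 9.01333 / 10.68 = 0.8439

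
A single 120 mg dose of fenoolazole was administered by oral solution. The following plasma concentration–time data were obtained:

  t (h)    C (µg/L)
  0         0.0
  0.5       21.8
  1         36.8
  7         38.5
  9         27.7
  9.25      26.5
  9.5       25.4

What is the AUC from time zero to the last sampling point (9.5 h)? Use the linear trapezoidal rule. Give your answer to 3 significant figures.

Trapezoidal AUC_0→9.5:
  [0→0.5]: (0.0+21.8)/2 × 0.5 = 5.45
  [0.5→1]: (21.8+36.8)/2 × 0.5 = 14.65
  [1→7]: (36.8+38.5)/2 × 6 = 225.9
  [7→9]: (38.5+27.7)/2 × 2 = 66.2
  [9→9.25]: (27.7+26.5)/2 × 0.25 = 6.775
  [9.25→9.5]: (26.5+25.4)/2 × 0.25 = 6.4875
  Sum = 325.4625 µg/L·h

AUC = 325 µg/L·h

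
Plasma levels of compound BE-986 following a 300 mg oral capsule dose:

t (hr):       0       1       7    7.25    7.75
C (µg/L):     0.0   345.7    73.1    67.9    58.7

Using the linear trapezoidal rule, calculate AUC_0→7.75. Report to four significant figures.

Trapezoidal AUC_0→7.75:
  [0→1]: (0.0+345.7)/2 × 1 = 172.85
  [1→7]: (345.7+73.1)/2 × 6 = 1256.4
  [7→7.25]: (73.1+67.9)/2 × 0.25 = 17.625
  [7.25→7.75]: (67.9+58.7)/2 × 0.5 = 31.65
  Sum = 1478.525 µg/L·hr

AUC = 1479 µg/L·hr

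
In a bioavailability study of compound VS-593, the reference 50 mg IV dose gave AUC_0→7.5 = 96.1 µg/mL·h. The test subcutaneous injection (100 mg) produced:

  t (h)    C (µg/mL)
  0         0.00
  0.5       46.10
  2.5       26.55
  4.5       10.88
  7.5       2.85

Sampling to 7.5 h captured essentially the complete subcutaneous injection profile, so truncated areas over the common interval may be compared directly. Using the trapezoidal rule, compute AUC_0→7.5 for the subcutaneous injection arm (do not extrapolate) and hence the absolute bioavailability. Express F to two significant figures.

F = 0.74

Trapezoidal AUC_0→7.5 (subcutaneous injection):
  [0→0.5]: (0.00+46.10)/2 × 0.5 = 11.525
  [0.5→2.5]: (46.10+26.55)/2 × 2 = 72.65
  [2.5→4.5]: (26.55+10.88)/2 × 2 = 37.43
  [4.5→7.5]: (10.88+2.85)/2 × 3 = 20.595
  Sum = 142.2 µg/mL·h
F = (AUC_ev/D_ev)/(AUC_iv/D_iv) = (142.2/100)/(96.1/50) = 1.422/1.922 = 0.7399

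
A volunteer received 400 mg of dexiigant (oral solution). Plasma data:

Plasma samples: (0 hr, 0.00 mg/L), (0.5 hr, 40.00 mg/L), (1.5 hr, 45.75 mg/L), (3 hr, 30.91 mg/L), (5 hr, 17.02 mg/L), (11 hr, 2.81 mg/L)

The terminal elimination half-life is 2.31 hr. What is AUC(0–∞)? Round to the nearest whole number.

AUC = 227 mg/L·hr

Trapezoidal AUC_0→11:
  [0→0.5]: (0.00+40.00)/2 × 0.5 = 10.0
  [0.5→1.5]: (40.00+45.75)/2 × 1 = 42.875
  [1.5→3]: (45.75+30.91)/2 × 1.5 = 57.495
  [3→5]: (30.91+17.02)/2 × 2 = 47.93
  [5→11]: (17.02+2.81)/2 × 6 = 59.49
  Sum = 217.79 mg/L·hr
k_e = ln2 / t½ = 0.693147 / 2.31 = 0.3001 hr^-1
Extrapolated tail: C_last / k_e = 2.81 / 0.3001 = 9.364
AUC_0→∞ = 217.79 + 9.364 = 227.154 mg/L·hr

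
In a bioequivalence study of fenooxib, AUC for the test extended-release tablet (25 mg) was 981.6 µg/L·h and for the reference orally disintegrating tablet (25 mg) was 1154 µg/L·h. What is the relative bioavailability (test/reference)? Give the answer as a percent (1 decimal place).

F_rel = (AUC_test/D_test) / (AUC_ref/D_ref)
      = (981.6/25) / (1154/25)
      = 39.264 / 46.16 = 0.8506 = 85.06%

F_rel = 85.1%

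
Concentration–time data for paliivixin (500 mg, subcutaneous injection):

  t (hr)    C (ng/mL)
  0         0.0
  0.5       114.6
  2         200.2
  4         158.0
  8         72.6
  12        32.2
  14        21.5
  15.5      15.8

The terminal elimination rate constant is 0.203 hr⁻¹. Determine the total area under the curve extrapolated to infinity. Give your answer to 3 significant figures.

AUC = 1450 ng/mL·hr

Trapezoidal AUC_0→15.5:
  [0→0.5]: (0.0+114.6)/2 × 0.5 = 28.65
  [0.5→2]: (114.6+200.2)/2 × 1.5 = 236.1
  [2→4]: (200.2+158.0)/2 × 2 = 358.2
  [4→8]: (158.0+72.6)/2 × 4 = 461.2
  [8→12]: (72.6+32.2)/2 × 4 = 209.6
  [12→14]: (32.2+21.5)/2 × 2 = 53.7
  [14→15.5]: (21.5+15.8)/2 × 1.5 = 27.975
  Sum = 1375.425 ng/mL·hr
Extrapolated tail: C_last / k_e = 15.8 / 0.203 = 77.833
AUC_0→∞ = 1375.425 + 77.833 = 1453.258 ng/mL·hr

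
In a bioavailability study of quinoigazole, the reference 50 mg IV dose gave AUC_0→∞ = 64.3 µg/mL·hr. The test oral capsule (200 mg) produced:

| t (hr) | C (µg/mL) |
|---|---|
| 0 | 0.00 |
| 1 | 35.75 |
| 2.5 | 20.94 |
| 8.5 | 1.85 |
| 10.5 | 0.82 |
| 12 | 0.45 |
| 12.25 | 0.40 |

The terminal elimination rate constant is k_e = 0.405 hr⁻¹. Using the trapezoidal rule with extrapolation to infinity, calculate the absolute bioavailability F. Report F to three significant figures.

Trapezoidal AUC_0→12.25 (oral capsule):
  [0→1]: (0.00+35.75)/2 × 1 = 17.875
  [1→2.5]: (35.75+20.94)/2 × 1.5 = 42.5175
  [2.5→8.5]: (20.94+1.85)/2 × 6 = 68.37
  [8.5→10.5]: (1.85+0.82)/2 × 2 = 2.67
  [10.5→12]: (0.82+0.45)/2 × 1.5 = 0.9525
  [12→12.25]: (0.45+0.40)/2 × 0.25 = 0.10625
  Sum = 132.49125 µg/mL·hr
Tail: C_last/k_e = 0.40/0.405 = 0.988
AUC_0→∞ (oral capsule) = 132.49125 + 0.988 = 133.47925 µg/mL·hr
F = (AUC_ev/D_ev)/(AUC_iv/D_iv) = (133.47925/200)/(64.3/50) = 0.66739625/1.286 = 0.5190

F = 0.519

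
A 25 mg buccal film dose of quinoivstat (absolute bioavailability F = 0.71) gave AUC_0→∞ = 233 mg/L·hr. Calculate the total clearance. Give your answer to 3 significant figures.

CL = F × Dose / AUC_0→∞
   = 0.71 × 25 / 233 = 0.0761803 L/hr

CL = 0.0762 L/hr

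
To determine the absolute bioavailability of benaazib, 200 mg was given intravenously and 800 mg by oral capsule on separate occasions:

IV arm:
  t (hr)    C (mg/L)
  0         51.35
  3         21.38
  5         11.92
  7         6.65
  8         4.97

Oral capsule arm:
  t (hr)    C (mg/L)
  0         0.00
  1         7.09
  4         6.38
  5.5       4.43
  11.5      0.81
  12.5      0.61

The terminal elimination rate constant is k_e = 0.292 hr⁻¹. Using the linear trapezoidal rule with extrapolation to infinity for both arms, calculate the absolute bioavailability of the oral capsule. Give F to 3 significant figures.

F = 0.0685

Trapezoidal AUC_0→8 (IV):
  [0→3]: (51.35+21.38)/2 × 3 = 109.095
  [3→5]: (21.38+11.92)/2 × 2 = 33.3
  [5→7]: (11.92+6.65)/2 × 2 = 18.57
  [7→8]: (6.65+4.97)/2 × 1 = 5.81
  Sum = 166.775 mg/L·hr
IV tail: 4.97/0.292 = 17.021; AUC_iv,0→∞ = 166.775 + 17.021 = 183.796 mg/L·hr
Trapezoidal AUC_0→12.5 (oral capsule):
  [0→1]: (0.00+7.09)/2 × 1 = 3.545
  [1→4]: (7.09+6.38)/2 × 3 = 20.205
  [4→5.5]: (6.38+4.43)/2 × 1.5 = 8.1075
  [5.5→11.5]: (4.43+0.81)/2 × 6 = 15.72
  [11.5→12.5]: (0.81+0.61)/2 × 1 = 0.71
  Sum = 48.2875 mg/L·hr
oral capsule tail: 0.61/0.292 = 2.089; AUC_ev,0→∞ = 48.2875 + 2.089 = 50.3765 mg/L·hr
F = (AUC_ev/D_ev)/(AUC_iv/D_iv) = (50.3765/800)/(183.796/200) = 0.062970625/0.91898 = 0.0685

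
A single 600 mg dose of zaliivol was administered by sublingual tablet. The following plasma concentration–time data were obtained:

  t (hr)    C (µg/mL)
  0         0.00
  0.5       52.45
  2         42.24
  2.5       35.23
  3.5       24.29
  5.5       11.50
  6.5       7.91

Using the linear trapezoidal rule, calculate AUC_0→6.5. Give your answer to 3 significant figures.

AUC = 179 µg/mL·hr

Trapezoidal AUC_0→6.5:
  [0→0.5]: (0.00+52.45)/2 × 0.5 = 13.1125
  [0.5→2]: (52.45+42.24)/2 × 1.5 = 71.0175
  [2→2.5]: (42.24+35.23)/2 × 0.5 = 19.3675
  [2.5→3.5]: (35.23+24.29)/2 × 1 = 29.76
  [3.5→5.5]: (24.29+11.50)/2 × 2 = 35.79
  [5.5→6.5]: (11.50+7.91)/2 × 1 = 9.705
  Sum = 178.7525 µg/mL·hr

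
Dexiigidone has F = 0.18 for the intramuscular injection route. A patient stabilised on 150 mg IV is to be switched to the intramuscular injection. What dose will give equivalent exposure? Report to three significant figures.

For equal systemic exposure: F × D_ev = D_iv
D_ev = D_iv / F = 150 / 0.18 = 833.333 mg

D_intramuscular = 833 mg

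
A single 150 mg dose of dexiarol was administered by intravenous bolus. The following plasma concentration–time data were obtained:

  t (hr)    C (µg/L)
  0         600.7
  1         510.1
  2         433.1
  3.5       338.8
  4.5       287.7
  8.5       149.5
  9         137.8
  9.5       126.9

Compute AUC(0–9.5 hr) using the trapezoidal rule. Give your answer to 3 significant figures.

AUC = 2930 µg/L·hr

Trapezoidal AUC_0→9.5:
  [0→1]: (600.7+510.1)/2 × 1 = 555.4
  [1→2]: (510.1+433.1)/2 × 1 = 471.6
  [2→3.5]: (433.1+338.8)/2 × 1.5 = 578.925
  [3.5→4.5]: (338.8+287.7)/2 × 1 = 313.25
  [4.5→8.5]: (287.7+149.5)/2 × 4 = 874.4
  [8.5→9]: (149.5+137.8)/2 × 0.5 = 71.825
  [9→9.5]: (137.8+126.9)/2 × 0.5 = 66.175
  Sum = 2931.575 µg/L·hr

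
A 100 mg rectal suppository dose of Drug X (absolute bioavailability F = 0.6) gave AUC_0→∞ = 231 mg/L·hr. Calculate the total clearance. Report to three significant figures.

CL = F × Dose / AUC_0→∞
   = 0.6 × 100 / 231 = 0.25974 L/hr

CL = 0.260 L/hr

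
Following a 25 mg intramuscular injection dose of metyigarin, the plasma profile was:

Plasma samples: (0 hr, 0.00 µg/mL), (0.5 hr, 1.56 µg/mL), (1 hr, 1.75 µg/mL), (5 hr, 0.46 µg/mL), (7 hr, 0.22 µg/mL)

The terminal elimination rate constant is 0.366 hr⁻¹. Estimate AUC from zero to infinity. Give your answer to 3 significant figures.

Trapezoidal AUC_0→7:
  [0→0.5]: (0.00+1.56)/2 × 0.5 = 0.39
  [0.5→1]: (1.56+1.75)/2 × 0.5 = 0.8275
  [1→5]: (1.75+0.46)/2 × 4 = 4.42
  [5→7]: (0.46+0.22)/2 × 2 = 0.68
  Sum = 6.3175 µg/mL·hr
Extrapolated tail: C_last / k_e = 0.22 / 0.366 = 0.601
AUC_0→∞ = 6.3175 + 0.601 = 6.9185 µg/mL·hr

AUC = 6.92 µg/mL·hr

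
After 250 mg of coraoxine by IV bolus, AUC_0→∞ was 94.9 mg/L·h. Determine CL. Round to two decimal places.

CL = 2.63 L/h

CL = Dose_iv / AUC_0→∞
   = 250 / 94.9 = 2.63435 L/h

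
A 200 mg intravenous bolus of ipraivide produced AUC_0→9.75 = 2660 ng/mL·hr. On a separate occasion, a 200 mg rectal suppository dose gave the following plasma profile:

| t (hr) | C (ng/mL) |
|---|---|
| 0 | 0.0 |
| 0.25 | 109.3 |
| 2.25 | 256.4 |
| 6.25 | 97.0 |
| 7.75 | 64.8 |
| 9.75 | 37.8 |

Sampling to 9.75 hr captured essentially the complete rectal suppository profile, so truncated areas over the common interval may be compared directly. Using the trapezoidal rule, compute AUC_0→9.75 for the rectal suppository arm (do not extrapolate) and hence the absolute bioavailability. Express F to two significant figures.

F = 0.49

Trapezoidal AUC_0→9.75 (rectal suppository):
  [0→0.25]: (0.0+109.3)/2 × 0.25 = 13.6625
  [0.25→2.25]: (109.3+256.4)/2 × 2 = 365.7
  [2.25→6.25]: (256.4+97.0)/2 × 4 = 706.8
  [6.25→7.75]: (97.0+64.8)/2 × 1.5 = 121.35
  [7.75→9.75]: (64.8+37.8)/2 × 2 = 102.6
  Sum = 1310.1125 ng/mL·hr
F = (AUC_ev/D_ev)/(AUC_iv/D_iv) = (1310.1125/200)/(2660/200) = 6.5505625/13.3 = 0.4925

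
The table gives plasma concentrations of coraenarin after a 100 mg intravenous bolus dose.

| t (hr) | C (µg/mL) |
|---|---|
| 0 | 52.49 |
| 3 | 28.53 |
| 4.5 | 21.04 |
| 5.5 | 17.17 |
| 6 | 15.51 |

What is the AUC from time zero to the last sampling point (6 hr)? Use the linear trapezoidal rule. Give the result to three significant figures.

AUC = 186 µg/mL·hr

Trapezoidal AUC_0→6:
  [0→3]: (52.49+28.53)/2 × 3 = 121.53
  [3→4.5]: (28.53+21.04)/2 × 1.5 = 37.1775
  [4.5→5.5]: (21.04+17.17)/2 × 1 = 19.105
  [5.5→6]: (17.17+15.51)/2 × 0.5 = 8.17
  Sum = 185.9825 µg/mL·hr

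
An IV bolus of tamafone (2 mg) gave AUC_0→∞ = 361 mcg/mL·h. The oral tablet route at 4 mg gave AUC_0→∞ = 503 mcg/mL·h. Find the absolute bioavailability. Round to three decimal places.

F = 0.697

F = (AUC_ev / D_ev) / (AUC_iv / D_iv)
  = (503/4) / (361/2)
  = 125.75 / 180.5 = 0.6967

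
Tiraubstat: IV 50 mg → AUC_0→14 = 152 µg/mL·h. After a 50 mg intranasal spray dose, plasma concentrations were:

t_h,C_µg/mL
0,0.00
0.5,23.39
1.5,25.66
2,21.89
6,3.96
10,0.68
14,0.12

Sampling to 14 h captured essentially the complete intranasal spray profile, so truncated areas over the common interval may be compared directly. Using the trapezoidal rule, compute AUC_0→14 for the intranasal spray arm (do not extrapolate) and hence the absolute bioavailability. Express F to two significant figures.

Trapezoidal AUC_0→14 (intranasal spray):
  [0→0.5]: (0.00+23.39)/2 × 0.5 = 5.8475
  [0.5→1.5]: (23.39+25.66)/2 × 1 = 24.525
  [1.5→2]: (25.66+21.89)/2 × 0.5 = 11.8875
  [2→6]: (21.89+3.96)/2 × 4 = 51.7
  [6→10]: (3.96+0.68)/2 × 4 = 9.28
  [10→14]: (0.68+0.12)/2 × 4 = 1.6
  Sum = 104.84 µg/mL·h
F = (AUC_ev/D_ev)/(AUC_iv/D_iv) = (104.84/50)/(152/50) = 2.0968/3.04 = 0.6897

F = 0.69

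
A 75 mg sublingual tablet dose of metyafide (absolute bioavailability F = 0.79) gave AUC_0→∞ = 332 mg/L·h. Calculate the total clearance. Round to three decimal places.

CL = F × Dose / AUC_0→∞
   = 0.79 × 75 / 332 = 0.178464 L/h

CL = 0.178 L/h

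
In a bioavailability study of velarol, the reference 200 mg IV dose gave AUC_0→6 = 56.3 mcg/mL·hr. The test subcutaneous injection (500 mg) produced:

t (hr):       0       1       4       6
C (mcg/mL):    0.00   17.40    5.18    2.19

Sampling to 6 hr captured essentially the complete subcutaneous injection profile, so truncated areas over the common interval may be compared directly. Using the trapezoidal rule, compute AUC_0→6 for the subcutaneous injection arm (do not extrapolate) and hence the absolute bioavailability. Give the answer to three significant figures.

Trapezoidal AUC_0→6 (subcutaneous injection):
  [0→1]: (0.00+17.40)/2 × 1 = 8.7
  [1→4]: (17.40+5.18)/2 × 3 = 33.87
  [4→6]: (5.18+2.19)/2 × 2 = 7.37
  Sum = 49.94 mcg/mL·hr
F = (AUC_ev/D_ev)/(AUC_iv/D_iv) = (49.94/500)/(56.3/200) = 0.09988/0.2815 = 0.3548

F = 0.355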